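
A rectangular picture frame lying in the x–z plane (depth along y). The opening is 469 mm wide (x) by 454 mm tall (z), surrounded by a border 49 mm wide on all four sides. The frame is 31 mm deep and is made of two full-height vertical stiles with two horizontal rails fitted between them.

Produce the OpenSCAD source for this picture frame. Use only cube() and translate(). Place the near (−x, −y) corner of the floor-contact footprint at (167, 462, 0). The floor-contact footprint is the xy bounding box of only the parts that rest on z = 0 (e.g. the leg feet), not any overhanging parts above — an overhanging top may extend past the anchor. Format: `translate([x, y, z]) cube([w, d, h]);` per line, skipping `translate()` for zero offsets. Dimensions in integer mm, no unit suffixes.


translate([167, 462, 0]) cube([49, 31, 552]);
translate([685, 462, 0]) cube([49, 31, 552]);
translate([216, 462, 0]) cube([469, 31, 49]);
translate([216, 462, 503]) cube([469, 31, 49]);


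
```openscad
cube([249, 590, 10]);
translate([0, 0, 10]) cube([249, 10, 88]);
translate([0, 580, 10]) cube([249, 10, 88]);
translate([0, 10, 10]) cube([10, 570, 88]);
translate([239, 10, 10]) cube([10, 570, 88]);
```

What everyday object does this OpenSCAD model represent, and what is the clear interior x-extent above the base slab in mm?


An open box. The internal width is 229 mm.

A 249×590 base slab with four walls standing on it — an open box. The base is 249 mm wide and the walls are 10 mm thick, so the internal width is 249 − 2 × 10 = 229 mm.


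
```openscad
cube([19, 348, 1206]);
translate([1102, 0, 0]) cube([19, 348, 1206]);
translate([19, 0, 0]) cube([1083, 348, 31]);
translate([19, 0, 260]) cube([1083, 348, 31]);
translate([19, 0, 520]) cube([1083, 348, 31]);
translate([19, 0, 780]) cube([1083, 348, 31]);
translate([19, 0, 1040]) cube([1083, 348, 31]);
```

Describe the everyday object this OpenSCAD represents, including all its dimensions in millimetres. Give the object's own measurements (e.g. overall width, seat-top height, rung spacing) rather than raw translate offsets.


An open bookshelf. Two side panels, each 19 mm thick, 348 mm deep and 1206 mm tall, stand 1121 mm apart (outside-to-outside). Between them sit 5 shelves, each 31 mm thick and 348 mm deep, spanning the full gap between the sides. The bottom shelf rests on the floor (its underside at z = 0) and the clear gap between one shelf's top and the next shelf's underside is 229 mm.


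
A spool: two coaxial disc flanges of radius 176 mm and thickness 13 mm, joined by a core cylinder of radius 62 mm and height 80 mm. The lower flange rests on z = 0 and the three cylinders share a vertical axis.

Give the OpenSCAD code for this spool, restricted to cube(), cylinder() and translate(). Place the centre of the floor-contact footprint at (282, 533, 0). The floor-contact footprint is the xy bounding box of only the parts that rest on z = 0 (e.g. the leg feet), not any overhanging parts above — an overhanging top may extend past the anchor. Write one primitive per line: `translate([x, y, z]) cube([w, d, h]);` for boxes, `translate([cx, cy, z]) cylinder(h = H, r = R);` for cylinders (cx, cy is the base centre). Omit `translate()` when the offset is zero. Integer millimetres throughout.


translate([282, 533, 0]) cylinder(h = 13, r = 176);
translate([282, 533, 13]) cylinder(h = 80, r = 62);
translate([282, 533, 93]) cylinder(h = 13, r = 176);


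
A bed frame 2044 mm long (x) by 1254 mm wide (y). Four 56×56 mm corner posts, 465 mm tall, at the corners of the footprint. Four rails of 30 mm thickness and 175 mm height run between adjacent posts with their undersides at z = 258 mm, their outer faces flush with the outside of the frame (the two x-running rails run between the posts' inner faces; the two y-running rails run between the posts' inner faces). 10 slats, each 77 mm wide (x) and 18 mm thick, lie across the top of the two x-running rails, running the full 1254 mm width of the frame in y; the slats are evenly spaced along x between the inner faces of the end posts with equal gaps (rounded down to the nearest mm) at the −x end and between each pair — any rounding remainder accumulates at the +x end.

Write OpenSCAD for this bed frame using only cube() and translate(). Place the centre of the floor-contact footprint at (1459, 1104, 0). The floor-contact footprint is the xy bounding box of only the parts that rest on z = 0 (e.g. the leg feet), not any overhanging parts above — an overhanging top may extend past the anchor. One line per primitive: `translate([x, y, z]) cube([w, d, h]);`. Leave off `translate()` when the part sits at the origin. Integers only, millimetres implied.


// slat z = rail_z + rail_h = 258 + 175 = 433
// slat gap = ⌊(1932 − 10·77) / 11⌋ = 105
translate([437, 477, 0]) cube([56, 56, 465]);
translate([437, 1675, 0]) cube([56, 56, 465]);
translate([2425, 477, 0]) cube([56, 56, 465]);
translate([2425, 1675, 0]) cube([56, 56, 465]);
translate([493, 477, 258]) cube([1932, 30, 175]);
translate([493, 1701, 258]) cube([1932, 30, 175]);
translate([437, 533, 258]) cube([30, 1142, 175]);
translate([2451, 533, 258]) cube([30, 1142, 175]);
translate([598, 477, 433]) cube([77, 1254, 18]);
translate([780, 477, 433]) cube([77, 1254, 18]);
translate([962, 477, 433]) cube([77, 1254, 18]);
translate([1144, 477, 433]) cube([77, 1254, 18]);
translate([1326, 477, 433]) cube([77, 1254, 18]);
translate([1508, 477, 433]) cube([77, 1254, 18]);
translate([1690, 477, 433]) cube([77, 1254, 18]);
translate([1872, 477, 433]) cube([77, 1254, 18]);
translate([2054, 477, 433]) cube([77, 1254, 18]);
translate([2236, 477, 433]) cube([77, 1254, 18]);


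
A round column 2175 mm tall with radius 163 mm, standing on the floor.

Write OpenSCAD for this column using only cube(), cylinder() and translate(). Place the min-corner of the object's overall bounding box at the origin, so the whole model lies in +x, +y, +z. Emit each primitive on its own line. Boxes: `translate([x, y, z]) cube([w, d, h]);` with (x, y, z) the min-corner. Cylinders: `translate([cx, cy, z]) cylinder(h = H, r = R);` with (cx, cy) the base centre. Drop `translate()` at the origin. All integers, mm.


translate([163, 163, 0]) cylinder(h = 2175, r = 163);


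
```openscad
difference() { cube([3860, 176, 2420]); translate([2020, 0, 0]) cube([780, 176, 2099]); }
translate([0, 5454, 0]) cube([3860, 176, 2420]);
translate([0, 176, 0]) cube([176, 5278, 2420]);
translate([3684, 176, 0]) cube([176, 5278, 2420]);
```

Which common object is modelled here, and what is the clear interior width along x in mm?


A single room. The interior width is 3508 mm.

Four walls enclosing a rectangle with a door in the front wall — a room. Outside width 3860 minus two 176 mm walls gives 3508 mm.


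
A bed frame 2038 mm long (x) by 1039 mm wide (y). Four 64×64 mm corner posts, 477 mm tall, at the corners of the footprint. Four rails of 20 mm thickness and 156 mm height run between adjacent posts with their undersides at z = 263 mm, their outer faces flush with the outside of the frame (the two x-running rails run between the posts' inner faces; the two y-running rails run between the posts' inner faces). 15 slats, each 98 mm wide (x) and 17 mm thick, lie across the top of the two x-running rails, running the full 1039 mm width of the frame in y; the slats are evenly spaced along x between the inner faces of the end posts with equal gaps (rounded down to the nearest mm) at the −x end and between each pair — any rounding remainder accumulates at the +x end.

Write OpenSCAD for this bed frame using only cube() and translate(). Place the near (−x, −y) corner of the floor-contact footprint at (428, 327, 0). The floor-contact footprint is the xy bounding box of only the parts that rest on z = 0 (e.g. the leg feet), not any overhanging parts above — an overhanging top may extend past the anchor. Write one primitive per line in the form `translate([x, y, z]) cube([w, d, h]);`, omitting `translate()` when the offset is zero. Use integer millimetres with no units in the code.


translate([428, 327, 0]) cube([64, 64, 477]);
translate([428, 1302, 0]) cube([64, 64, 477]);
translate([2402, 327, 0]) cube([64, 64, 477]);
translate([2402, 1302, 0]) cube([64, 64, 477]);
translate([492, 327, 263]) cube([1910, 20, 156]);
translate([492, 1346, 263]) cube([1910, 20, 156]);
translate([428, 391, 263]) cube([20, 911, 156]);
translate([2446, 391, 263]) cube([20, 911, 156]);
translate([519, 327, 419]) cube([98, 1039, 17]);
translate([644, 327, 419]) cube([98, 1039, 17]);
translate([769, 327, 419]) cube([98, 1039, 17]);
translate([894, 327, 419]) cube([98, 1039, 17]);
translate([1019, 327, 419]) cube([98, 1039, 17]);
translate([1144, 327, 419]) cube([98, 1039, 17]);
translate([1269, 327, 419]) cube([98, 1039, 17]);
translate([1394, 327, 419]) cube([98, 1039, 17]);
translate([1519, 327, 419]) cube([98, 1039, 17]);
translate([1644, 327, 419]) cube([98, 1039, 17]);
translate([1769, 327, 419]) cube([98, 1039, 17]);
translate([1894, 327, 419]) cube([98, 1039, 17]);
translate([2019, 327, 419]) cube([98, 1039, 17]);
translate([2144, 327, 419]) cube([98, 1039, 17]);
translate([2269, 327, 419]) cube([98, 1039, 17]);


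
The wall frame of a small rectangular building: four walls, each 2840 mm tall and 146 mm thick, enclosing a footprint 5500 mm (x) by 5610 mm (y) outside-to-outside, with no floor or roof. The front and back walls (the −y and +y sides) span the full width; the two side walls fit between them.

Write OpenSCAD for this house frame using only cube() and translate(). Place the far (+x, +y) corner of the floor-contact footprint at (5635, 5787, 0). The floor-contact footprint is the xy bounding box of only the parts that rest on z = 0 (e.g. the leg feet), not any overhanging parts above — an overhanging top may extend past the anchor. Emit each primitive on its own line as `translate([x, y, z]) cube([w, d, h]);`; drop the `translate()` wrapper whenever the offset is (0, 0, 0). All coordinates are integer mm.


translate([135, 177, 0]) cube([5500, 146, 2840]);
translate([135, 5641, 0]) cube([5500, 146, 2840]);
translate([135, 323, 0]) cube([146, 5318, 2840]);
translate([5489, 323, 0]) cube([146, 5318, 2840]);


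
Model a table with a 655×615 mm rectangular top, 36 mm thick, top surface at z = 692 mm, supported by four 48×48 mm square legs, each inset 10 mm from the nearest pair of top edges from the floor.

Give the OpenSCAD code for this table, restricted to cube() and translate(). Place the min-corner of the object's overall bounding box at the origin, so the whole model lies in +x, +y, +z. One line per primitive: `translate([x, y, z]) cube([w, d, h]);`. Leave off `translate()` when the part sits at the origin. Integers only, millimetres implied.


translate([0, 0, 656]) cube([655, 615, 36]);
translate([10, 10, 0]) cube([48, 48, 656]);
translate([597, 10, 0]) cube([48, 48, 656]);
translate([10, 557, 0]) cube([48, 48, 656]);
translate([597, 557, 0]) cube([48, 48, 656]);


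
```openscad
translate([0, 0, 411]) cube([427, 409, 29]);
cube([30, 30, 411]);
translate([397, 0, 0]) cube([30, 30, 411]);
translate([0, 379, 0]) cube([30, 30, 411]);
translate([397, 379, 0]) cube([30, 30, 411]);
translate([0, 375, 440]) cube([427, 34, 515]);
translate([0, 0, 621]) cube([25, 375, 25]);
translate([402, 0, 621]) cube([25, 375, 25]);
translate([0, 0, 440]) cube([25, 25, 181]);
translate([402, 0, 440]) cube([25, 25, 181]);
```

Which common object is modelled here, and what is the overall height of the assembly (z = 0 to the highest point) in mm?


A chair. The overall height is 955 mm.

A slab on four corner posts with a tall panel at the back — a chair. The seat slab sits at z = 411 with thickness 29, and the 515 mm backrest starts at the seat top, so the overall height is 411 + 29 + 515 = 955 mm.


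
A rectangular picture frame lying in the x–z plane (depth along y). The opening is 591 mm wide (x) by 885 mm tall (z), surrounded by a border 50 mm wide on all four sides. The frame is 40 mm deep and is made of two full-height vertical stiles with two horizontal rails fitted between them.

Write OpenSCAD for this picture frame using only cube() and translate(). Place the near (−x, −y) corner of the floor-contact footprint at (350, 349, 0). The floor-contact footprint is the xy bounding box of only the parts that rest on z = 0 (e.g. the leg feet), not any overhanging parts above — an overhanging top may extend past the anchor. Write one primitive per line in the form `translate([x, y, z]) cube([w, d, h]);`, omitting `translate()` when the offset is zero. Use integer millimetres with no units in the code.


translate([350, 349, 0]) cube([50, 40, 985]);
translate([991, 349, 0]) cube([50, 40, 985]);
translate([400, 349, 0]) cube([591, 40, 50]);
translate([400, 349, 935]) cube([591, 40, 50]);


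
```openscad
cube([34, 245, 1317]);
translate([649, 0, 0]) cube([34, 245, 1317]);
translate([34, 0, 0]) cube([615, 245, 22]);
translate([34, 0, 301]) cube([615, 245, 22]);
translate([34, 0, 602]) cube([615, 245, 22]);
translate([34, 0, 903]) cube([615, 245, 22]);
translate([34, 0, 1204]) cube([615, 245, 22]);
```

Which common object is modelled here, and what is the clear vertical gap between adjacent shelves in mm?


A bookshelf. The clear shelf gap is 279 mm.

Two tall side panels with 5 horizontal boards between them — a bookshelf. The first two shelf undersides are at z = 0 and z = 301; with shelf thickness 22, the clear gap is 301 − 0 − 22 = 279 mm.


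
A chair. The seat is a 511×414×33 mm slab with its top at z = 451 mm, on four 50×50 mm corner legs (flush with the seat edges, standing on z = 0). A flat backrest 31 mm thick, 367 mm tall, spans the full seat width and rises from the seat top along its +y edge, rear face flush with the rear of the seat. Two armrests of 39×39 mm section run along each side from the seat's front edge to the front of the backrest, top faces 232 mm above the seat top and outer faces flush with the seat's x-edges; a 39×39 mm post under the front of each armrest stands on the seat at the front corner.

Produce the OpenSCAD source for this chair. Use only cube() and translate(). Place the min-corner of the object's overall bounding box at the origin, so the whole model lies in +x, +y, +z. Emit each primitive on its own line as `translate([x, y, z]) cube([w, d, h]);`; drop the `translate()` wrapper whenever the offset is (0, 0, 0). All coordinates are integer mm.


translate([0, 0, 418]) cube([511, 414, 33]);
cube([50, 50, 418]);
translate([461, 0, 0]) cube([50, 50, 418]);
translate([0, 364, 0]) cube([50, 50, 418]);
translate([461, 364, 0]) cube([50, 50, 418]);
translate([0, 383, 451]) cube([511, 31, 367]);
translate([0, 0, 644]) cube([39, 383, 39]);
translate([472, 0, 644]) cube([39, 383, 39]);
translate([0, 0, 451]) cube([39, 39, 193]);
translate([472, 0, 451]) cube([39, 39, 193]);


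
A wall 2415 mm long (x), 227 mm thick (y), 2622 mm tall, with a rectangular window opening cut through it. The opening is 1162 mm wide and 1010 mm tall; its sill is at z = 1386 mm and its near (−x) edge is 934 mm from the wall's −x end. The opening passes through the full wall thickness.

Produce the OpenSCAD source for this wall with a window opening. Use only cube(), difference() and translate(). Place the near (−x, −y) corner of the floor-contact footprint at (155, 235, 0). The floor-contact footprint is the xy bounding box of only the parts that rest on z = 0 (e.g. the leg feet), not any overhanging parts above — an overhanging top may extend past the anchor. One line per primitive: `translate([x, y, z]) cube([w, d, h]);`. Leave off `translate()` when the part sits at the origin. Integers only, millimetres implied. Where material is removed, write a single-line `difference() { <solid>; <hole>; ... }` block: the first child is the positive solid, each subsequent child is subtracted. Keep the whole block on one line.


difference() { translate([155, 235, 0]) cube([2415, 227, 2622]); translate([1089, 235, 1386]) cube([1162, 227, 1010]); }


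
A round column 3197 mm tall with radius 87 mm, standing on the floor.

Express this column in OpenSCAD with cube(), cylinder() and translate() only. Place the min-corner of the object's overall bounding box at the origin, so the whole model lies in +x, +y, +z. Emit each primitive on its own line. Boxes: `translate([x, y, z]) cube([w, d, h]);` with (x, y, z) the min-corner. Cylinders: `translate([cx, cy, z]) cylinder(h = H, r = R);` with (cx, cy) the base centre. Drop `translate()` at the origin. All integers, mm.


translate([87, 87, 0]) cylinder(h = 3197, r = 87);


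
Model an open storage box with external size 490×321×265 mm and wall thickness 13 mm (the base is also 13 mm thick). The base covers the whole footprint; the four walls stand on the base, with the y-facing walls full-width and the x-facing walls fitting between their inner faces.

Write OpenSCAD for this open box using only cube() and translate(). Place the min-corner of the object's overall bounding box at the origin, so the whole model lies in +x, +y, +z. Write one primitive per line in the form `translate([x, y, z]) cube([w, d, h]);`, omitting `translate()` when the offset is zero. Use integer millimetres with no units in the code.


cube([490, 321, 13]);
translate([0, 0, 13]) cube([490, 13, 252]);
translate([0, 308, 13]) cube([490, 13, 252]);
translate([0, 13, 13]) cube([13, 295, 252]);
translate([477, 13, 13]) cube([13, 295, 252]);


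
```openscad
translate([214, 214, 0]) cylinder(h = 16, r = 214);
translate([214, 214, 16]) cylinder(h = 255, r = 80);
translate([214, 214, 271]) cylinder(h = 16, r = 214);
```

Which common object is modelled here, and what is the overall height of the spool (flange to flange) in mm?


A spool. The overall height is 287 mm.

Three coaxial cylinders, large–small–large — a spool. Two 16 mm flanges and a 255 mm core give 16 + 255 + 16 = 287 mm.


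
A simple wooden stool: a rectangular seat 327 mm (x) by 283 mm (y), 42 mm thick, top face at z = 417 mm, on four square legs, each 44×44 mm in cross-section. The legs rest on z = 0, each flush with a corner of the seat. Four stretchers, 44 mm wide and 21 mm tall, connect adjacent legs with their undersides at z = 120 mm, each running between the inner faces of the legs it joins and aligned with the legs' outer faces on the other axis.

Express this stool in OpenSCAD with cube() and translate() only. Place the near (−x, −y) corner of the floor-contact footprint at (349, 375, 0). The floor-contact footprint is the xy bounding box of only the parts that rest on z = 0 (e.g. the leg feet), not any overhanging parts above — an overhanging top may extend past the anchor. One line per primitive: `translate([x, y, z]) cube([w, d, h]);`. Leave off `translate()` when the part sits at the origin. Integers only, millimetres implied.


// leg_h = 417 - 42 = 375
// stretcher span = 327 - 2*44 = 239
translate([349, 375, 375]) cube([327, 283, 42]);
translate([349, 375, 0]) cube([44, 44, 375]);
translate([632, 375, 0]) cube([44, 44, 375]);
translate([349, 614, 0]) cube([44, 44, 375]);
translate([632, 614, 0]) cube([44, 44, 375]);
translate([393, 375, 120]) cube([239, 44, 21]);
translate([393, 614, 120]) cube([239, 44, 21]);
translate([349, 419, 120]) cube([44, 195, 21]);
translate([632, 419, 120]) cube([44, 195, 21]);


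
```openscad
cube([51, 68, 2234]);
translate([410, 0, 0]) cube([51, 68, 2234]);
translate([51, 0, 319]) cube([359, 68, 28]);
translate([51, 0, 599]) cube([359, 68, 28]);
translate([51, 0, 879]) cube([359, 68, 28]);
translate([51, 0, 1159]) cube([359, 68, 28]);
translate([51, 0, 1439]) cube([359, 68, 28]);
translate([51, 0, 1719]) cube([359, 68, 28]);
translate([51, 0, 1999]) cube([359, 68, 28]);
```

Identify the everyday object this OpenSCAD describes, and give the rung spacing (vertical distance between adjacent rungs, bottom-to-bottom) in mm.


A ladder. The rung spacing is 280 mm.

Two tall 51×68 posts with 7 short bars between them — a ladder. Adjacent rungs sit at z = 319 and z = 599, so the spacing is 599 − 319 = 280 mm.


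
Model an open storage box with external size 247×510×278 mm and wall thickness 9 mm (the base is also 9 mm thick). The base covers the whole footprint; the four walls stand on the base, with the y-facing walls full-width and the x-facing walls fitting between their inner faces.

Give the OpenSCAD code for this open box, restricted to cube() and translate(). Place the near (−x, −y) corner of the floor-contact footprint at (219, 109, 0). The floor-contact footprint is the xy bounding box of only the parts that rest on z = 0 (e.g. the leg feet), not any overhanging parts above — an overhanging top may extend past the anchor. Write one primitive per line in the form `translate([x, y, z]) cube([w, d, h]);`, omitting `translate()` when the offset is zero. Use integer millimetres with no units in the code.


translate([219, 109, 0]) cube([247, 510, 9]);
translate([219, 109, 9]) cube([247, 9, 269]);
translate([219, 610, 9]) cube([247, 9, 269]);
translate([219, 118, 9]) cube([9, 492, 269]);
translate([457, 118, 9]) cube([9, 492, 269]);


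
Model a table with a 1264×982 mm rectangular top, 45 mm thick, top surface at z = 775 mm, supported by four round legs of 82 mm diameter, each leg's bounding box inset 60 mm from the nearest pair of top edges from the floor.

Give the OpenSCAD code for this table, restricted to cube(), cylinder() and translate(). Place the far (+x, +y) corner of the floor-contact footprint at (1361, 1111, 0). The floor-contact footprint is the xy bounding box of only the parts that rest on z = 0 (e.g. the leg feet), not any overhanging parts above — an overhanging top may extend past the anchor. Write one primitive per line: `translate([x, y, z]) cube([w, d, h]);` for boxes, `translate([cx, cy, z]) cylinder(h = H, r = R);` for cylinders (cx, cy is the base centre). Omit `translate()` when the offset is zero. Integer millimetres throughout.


translate([157, 189, 730]) cube([1264, 982, 45]);
translate([258, 290, 0]) cylinder(h = 730, r = 41);
translate([1320, 290, 0]) cylinder(h = 730, r = 41);
translate([258, 1070, 0]) cylinder(h = 730, r = 41);
translate([1320, 1070, 0]) cylinder(h = 730, r = 41);


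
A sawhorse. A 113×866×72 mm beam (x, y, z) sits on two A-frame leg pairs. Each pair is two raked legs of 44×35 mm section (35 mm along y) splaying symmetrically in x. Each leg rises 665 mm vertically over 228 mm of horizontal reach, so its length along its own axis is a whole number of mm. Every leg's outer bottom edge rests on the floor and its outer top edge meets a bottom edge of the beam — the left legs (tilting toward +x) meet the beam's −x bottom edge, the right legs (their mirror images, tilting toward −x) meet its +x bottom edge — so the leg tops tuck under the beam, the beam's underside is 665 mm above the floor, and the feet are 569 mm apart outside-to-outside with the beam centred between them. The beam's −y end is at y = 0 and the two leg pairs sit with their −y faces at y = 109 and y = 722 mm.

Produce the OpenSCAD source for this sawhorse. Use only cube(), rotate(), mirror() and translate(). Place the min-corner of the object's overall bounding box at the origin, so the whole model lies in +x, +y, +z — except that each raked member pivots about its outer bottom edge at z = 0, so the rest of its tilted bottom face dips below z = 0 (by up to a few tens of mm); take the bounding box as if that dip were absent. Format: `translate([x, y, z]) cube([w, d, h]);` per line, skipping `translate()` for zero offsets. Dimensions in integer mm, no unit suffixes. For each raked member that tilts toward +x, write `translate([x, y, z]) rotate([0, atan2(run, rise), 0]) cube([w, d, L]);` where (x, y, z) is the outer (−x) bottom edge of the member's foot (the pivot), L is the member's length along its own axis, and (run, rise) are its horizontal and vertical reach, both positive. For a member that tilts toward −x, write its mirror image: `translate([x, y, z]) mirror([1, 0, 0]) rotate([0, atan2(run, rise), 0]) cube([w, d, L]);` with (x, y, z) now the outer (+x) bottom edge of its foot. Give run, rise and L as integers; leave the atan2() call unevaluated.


// leg length = √(228² + 665²) = 703
// right-leg outer foot x = 2·228 + 113 = 569
// beam min-corner = (228, 0, 665)
translate([228, 0, 665]) cube([113, 866, 72]);
translate([0, 109, 0]) rotate([0, atan2(228, 665), 0]) cube([44, 35, 703]);
translate([569, 109, 0]) mirror([1, 0, 0]) rotate([0, atan2(228, 665), 0]) cube([44, 35, 703]);
translate([0, 722, 0]) rotate([0, atan2(228, 665), 0]) cube([44, 35, 703]);
translate([569, 722, 0]) mirror([1, 0, 0]) rotate([0, atan2(228, 665), 0]) cube([44, 35, 703]);


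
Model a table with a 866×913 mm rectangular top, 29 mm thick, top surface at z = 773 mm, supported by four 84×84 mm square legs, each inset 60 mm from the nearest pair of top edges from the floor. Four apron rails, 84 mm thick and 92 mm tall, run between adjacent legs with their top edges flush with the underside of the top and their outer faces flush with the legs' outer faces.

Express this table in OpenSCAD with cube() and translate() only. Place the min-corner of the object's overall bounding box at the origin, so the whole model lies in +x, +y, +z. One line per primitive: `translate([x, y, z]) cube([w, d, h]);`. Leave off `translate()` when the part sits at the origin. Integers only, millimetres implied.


translate([0, 0, 744]) cube([866, 913, 29]);
translate([60, 60, 0]) cube([84, 84, 744]);
translate([722, 60, 0]) cube([84, 84, 744]);
translate([60, 769, 0]) cube([84, 84, 744]);
translate([722, 769, 0]) cube([84, 84, 744]);
translate([144, 60, 652]) cube([578, 84, 92]);
translate([144, 769, 652]) cube([578, 84, 92]);
translate([60, 144, 652]) cube([84, 625, 92]);
translate([722, 144, 652]) cube([84, 625, 92]);


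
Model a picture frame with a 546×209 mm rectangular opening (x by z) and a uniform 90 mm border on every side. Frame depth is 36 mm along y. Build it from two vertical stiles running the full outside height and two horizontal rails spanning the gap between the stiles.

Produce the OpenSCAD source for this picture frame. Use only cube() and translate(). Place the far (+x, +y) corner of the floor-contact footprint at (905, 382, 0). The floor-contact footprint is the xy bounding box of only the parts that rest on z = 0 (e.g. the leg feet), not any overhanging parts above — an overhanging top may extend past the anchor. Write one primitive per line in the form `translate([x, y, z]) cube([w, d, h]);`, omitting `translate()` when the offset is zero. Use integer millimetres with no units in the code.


translate([179, 346, 0]) cube([90, 36, 389]);
translate([815, 346, 0]) cube([90, 36, 389]);
translate([269, 346, 0]) cube([546, 36, 90]);
translate([269, 346, 299]) cube([546, 36, 90]);


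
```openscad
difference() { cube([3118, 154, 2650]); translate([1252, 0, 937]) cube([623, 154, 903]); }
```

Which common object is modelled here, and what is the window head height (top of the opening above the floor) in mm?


A wall with a window opening. The window head height is 1840 mm.

A wall with a rectangular opening subtracted — a window. Sill at z = 937, opening 903 mm tall, so the head is at 937 + 903 = 1840 mm.


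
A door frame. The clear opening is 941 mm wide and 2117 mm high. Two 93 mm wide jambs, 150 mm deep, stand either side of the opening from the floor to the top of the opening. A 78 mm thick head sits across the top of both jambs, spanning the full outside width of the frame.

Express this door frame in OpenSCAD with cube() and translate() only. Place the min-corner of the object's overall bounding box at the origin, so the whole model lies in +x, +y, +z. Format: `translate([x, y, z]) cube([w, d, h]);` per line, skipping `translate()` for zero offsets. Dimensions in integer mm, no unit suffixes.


cube([93, 150, 2117]);
translate([1034, 0, 0]) cube([93, 150, 2117]);
translate([0, 0, 2117]) cube([1127, 150, 78]);


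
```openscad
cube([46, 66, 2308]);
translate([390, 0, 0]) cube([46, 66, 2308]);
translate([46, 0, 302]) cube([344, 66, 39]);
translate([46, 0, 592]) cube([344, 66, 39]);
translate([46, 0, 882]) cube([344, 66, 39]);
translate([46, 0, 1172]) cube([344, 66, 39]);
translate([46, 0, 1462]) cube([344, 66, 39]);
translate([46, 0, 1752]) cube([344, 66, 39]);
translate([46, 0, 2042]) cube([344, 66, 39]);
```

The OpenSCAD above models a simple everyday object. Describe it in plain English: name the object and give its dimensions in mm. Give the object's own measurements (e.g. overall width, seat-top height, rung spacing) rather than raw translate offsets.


A straight ladder. Two 46×66 mm vertical rails, 2308 mm tall, stand 436 mm apart (outside-to-outside) with their front faces coplanar on the −y side. 7 rungs, each 66 mm deep and 39 mm tall, span between the inner faces of the rails, front faces flush with the rails. The lowest rung's underside is at z = 302 mm and rungs are spaced 290 mm apart (underside to underside).


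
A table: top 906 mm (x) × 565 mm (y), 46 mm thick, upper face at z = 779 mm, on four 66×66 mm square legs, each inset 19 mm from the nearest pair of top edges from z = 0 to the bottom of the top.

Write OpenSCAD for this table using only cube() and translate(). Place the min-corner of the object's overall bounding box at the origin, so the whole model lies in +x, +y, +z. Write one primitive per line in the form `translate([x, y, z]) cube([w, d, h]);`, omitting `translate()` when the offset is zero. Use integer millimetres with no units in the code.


// leg_h = 779 - 46 = 733
translate([0, 0, 733]) cube([906, 565, 46]);
translate([19, 19, 0]) cube([66, 66, 733]);
translate([821, 19, 0]) cube([66, 66, 733]);
translate([19, 480, 0]) cube([66, 66, 733]);
translate([821, 480, 0]) cube([66, 66, 733]);


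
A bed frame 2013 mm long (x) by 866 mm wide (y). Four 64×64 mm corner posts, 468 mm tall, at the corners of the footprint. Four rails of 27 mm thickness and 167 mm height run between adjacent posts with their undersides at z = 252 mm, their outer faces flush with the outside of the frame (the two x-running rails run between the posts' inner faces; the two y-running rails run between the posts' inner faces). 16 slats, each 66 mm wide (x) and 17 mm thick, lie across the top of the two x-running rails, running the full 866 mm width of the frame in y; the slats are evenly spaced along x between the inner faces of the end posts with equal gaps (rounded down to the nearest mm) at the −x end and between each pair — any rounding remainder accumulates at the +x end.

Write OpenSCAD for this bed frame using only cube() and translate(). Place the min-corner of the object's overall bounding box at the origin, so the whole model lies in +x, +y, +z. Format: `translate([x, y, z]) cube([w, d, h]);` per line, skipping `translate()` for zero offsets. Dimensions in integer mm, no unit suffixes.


cube([64, 64, 468]);
translate([0, 802, 0]) cube([64, 64, 468]);
translate([1949, 0, 0]) cube([64, 64, 468]);
translate([1949, 802, 0]) cube([64, 64, 468]);
translate([64, 0, 252]) cube([1885, 27, 167]);
translate([64, 839, 252]) cube([1885, 27, 167]);
translate([0, 64, 252]) cube([27, 738, 167]);
translate([1986, 64, 252]) cube([27, 738, 167]);
translate([112, 0, 419]) cube([66, 866, 17]);
translate([226, 0, 419]) cube([66, 866, 17]);
translate([340, 0, 419]) cube([66, 866, 17]);
translate([454, 0, 419]) cube([66, 866, 17]);
translate([568, 0, 419]) cube([66, 866, 17]);
translate([682, 0, 419]) cube([66, 866, 17]);
translate([796, 0, 419]) cube([66, 866, 17]);
translate([910, 0, 419]) cube([66, 866, 17]);
translate([1024, 0, 419]) cube([66, 866, 17]);
translate([1138, 0, 419]) cube([66, 866, 17]);
translate([1252, 0, 419]) cube([66, 866, 17]);
translate([1366, 0, 419]) cube([66, 866, 17]);
translate([1480, 0, 419]) cube([66, 866, 17]);
translate([1594, 0, 419]) cube([66, 866, 17]);
translate([1708, 0, 419]) cube([66, 866, 17]);
translate([1822, 0, 419]) cube([66, 866, 17]);


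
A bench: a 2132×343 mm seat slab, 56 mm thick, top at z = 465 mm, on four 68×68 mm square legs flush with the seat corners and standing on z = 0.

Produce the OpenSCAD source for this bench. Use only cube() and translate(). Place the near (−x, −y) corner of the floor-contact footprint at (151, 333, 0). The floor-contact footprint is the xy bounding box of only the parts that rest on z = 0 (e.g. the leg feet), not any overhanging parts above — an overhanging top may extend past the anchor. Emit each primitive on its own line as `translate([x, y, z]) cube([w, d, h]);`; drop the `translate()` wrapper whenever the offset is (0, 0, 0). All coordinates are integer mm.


// leg_h = 465 − 56 = 409
translate([151, 333, 409]) cube([2132, 343, 56]);
translate([151, 333, 0]) cube([68, 68, 409]);
translate([151, 608, 0]) cube([68, 68, 409]);
translate([2215, 333, 0]) cube([68, 68, 409]);
translate([2215, 608, 0]) cube([68, 68, 409]);


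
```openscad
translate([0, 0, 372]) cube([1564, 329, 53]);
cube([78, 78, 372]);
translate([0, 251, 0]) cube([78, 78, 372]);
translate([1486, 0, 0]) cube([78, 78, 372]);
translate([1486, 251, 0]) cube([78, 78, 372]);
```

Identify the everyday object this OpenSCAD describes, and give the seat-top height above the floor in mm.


A bench. The seat-top height is 425 mm.

A long slab on four corner posts — a bench. The slab sits at z = 372 with thickness 53, so the top is 372 + 53 = 425 mm.


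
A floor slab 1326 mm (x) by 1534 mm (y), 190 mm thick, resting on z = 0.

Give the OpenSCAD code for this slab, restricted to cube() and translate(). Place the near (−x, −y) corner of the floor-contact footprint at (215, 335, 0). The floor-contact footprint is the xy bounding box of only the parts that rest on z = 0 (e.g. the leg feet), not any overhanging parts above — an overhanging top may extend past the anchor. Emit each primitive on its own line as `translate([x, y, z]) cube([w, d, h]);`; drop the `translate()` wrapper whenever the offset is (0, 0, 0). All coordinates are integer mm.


translate([215, 335, 0]) cube([1326, 1534, 190]);


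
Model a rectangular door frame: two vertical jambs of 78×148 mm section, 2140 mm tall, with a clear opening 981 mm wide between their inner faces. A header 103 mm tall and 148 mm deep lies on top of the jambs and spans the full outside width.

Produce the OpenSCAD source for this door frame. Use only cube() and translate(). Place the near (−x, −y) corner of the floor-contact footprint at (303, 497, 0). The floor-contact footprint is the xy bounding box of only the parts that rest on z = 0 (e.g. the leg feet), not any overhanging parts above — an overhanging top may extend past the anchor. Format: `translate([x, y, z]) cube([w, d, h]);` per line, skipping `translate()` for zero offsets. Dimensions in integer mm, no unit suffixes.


translate([303, 497, 0]) cube([78, 148, 2140]);
translate([1362, 497, 0]) cube([78, 148, 2140]);
translate([303, 497, 2140]) cube([1137, 148, 103]);


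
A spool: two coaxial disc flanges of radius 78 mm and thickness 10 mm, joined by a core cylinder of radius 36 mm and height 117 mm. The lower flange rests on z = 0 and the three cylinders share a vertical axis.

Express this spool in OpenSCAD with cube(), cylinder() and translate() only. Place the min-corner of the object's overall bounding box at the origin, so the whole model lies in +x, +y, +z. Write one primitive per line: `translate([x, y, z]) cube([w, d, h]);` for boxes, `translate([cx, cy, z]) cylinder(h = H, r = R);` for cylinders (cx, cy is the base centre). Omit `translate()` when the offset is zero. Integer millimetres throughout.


translate([78, 78, 0]) cylinder(h = 10, r = 78);
translate([78, 78, 10]) cylinder(h = 117, r = 36);
translate([78, 78, 127]) cylinder(h = 10, r = 78);


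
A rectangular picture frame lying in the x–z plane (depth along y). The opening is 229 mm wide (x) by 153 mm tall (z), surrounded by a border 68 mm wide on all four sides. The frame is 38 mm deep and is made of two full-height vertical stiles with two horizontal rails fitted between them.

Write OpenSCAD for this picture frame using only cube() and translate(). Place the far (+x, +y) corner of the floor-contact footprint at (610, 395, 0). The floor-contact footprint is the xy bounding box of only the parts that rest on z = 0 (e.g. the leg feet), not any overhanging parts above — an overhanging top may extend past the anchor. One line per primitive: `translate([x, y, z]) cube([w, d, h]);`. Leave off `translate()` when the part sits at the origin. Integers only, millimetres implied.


translate([245, 357, 0]) cube([68, 38, 289]);
translate([542, 357, 0]) cube([68, 38, 289]);
translate([313, 357, 0]) cube([229, 38, 68]);
translate([313, 357, 221]) cube([229, 38, 68]);


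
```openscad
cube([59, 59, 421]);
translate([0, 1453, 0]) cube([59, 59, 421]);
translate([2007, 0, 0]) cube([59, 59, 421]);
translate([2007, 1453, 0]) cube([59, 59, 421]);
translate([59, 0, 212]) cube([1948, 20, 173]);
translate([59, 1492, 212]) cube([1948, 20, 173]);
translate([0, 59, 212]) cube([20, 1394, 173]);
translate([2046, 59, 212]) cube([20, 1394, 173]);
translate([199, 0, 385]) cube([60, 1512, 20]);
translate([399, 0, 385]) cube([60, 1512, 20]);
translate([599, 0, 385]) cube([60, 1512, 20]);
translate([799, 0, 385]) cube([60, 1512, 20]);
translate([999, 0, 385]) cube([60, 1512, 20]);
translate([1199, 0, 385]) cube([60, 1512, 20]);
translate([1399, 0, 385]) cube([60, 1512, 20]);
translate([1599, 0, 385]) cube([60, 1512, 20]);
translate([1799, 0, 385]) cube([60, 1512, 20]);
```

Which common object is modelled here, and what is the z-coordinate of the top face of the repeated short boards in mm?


A bed frame. The slat-top height is 405 mm.

Four posts, four rails, and a row of slats — a bed frame. Slats sit on the rails at z = 212 + 173 = 385; with slat thickness 20, the top is 405 mm.


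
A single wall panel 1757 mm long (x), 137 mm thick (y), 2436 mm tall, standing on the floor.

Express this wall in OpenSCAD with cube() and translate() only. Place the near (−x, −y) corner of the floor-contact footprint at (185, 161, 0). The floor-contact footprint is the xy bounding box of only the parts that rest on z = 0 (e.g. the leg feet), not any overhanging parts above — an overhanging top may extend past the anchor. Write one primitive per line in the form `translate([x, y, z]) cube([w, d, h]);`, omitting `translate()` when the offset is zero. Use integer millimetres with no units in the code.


translate([185, 161, 0]) cube([1757, 137, 2436]);


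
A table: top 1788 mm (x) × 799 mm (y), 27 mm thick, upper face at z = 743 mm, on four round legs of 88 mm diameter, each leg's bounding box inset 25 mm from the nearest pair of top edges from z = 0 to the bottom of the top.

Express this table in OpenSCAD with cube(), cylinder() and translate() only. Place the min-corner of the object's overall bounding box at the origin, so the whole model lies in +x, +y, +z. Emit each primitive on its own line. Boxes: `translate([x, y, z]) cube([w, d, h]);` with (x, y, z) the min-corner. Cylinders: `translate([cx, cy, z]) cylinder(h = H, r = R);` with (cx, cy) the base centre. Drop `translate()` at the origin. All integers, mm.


translate([0, 0, 716]) cube([1788, 799, 27]);
translate([69, 69, 0]) cylinder(h = 716, r = 44);
translate([1719, 69, 0]) cylinder(h = 716, r = 44);
translate([69, 730, 0]) cylinder(h = 716, r = 44);
translate([1719, 730, 0]) cylinder(h = 716, r = 44);


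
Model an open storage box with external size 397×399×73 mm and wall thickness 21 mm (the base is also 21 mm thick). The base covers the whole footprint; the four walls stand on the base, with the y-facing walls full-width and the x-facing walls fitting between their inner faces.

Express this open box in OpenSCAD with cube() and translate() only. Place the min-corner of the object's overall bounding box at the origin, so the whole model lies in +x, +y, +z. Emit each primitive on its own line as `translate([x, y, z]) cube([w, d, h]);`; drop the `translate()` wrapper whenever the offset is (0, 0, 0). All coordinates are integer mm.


cube([397, 399, 21]);
translate([0, 0, 21]) cube([397, 21, 52]);
translate([0, 378, 21]) cube([397, 21, 52]);
translate([0, 21, 21]) cube([21, 357, 52]);
translate([376, 21, 21]) cube([21, 357, 52]);
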